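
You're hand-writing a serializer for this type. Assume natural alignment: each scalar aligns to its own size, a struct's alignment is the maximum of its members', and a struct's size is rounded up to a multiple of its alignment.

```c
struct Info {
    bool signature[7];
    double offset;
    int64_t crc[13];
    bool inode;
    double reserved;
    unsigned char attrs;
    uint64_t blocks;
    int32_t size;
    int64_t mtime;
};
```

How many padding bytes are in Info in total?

@0: signature [7B, align 1] → 7
+1 pad (align 8)
@8: offset [8B, align 8] → 16
@16: crc [104B, align 8] → 120
@120: inode [1B, align 1] → 121
+7 pad (align 8)
@128: reserved [8B, align 8] → 136
@136: attrs [1B, align 1] → 137
+7 pad (align 8)
@144: blocks [8B, align 8] → 152
@152: size [4B, align 4] → 156
+4 pad (align 8)
@160: mtime [8B, align 8] → 168
size 168, align 8
data bytes 149, size 168 → padding 19

19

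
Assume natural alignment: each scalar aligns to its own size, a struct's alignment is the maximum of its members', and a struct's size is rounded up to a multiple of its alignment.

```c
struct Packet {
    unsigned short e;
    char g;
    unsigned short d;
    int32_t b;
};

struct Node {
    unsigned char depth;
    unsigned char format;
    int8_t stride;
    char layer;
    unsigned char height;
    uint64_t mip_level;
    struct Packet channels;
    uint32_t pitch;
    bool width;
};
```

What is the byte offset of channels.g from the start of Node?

Packet: e at 0 (size 2, align 2) → ends 2; g at 2 (size 1, align 1) → ends 3; pad 1 to align 2 for d; d at 4 (size 2, align 2) → ends 6; pad 2 to align 4 for b; b at 8 (size 4, align 4) → ends 12; total 12 bytes, alignment 4
depth at 0 (size 1, align 1) → ends 1
format at 1 (size 1, align 1) → ends 2
stride at 2 (size 1, align 1) → ends 3
layer at 3 (size 1, align 1) → ends 4
height at 4 (size 1, align 1) → ends 5
pad 3 to align 8 for mip_level
mip_level at 8 (size 8, align 8) → ends 16
channels at 16 (size 12, align 4) → ends 28
within Packet: g at 2
16 + 2 = 18

18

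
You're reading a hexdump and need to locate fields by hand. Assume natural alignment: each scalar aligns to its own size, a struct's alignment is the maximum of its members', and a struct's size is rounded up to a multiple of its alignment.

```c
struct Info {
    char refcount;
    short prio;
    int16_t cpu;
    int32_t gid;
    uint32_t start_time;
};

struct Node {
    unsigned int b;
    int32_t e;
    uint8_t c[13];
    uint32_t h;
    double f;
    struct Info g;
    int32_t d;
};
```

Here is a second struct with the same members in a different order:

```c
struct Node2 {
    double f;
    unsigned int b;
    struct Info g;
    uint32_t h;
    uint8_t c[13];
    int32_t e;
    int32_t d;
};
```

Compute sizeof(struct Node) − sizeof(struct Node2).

Info: 0..1  refcount  (1B, 1-aligned); 1..2  -- padding (1B); 2..4  prio  (2B, 2-aligned); 4..6  cpu  (2B, 2-aligned); 6..8  -- padding (2B); 8..12  gid  (4B, 4-aligned); 12..16  start_time  (4B, 4-aligned); sizeof = 16, alignof = 4
0..4  b  (4B, 4-aligned)
4..8  e  (4B, 4-aligned)
8..21  c  (13B, 1-aligned)
21..24  -- padding (3B)
24..28  h  (4B, 4-aligned)
28..32  -- padding (4B)
32..40  f  (8B, 8-aligned)
40..56  g  (16B, 4-aligned)
56..60  d  (4B, 4-aligned)
60..64  -- tail padding (4B)
sizeof = 64, alignof = 8
— Node2 —
0..8  f  (8B, 8-aligned)
8..12  b  (4B, 4-aligned)
12..28  g  (16B, 4-aligned)
28..32  h  (4B, 4-aligned)
32..45  c  (13B, 1-aligned)
45..48  -- padding (3B)
48..52  e  (4B, 4-aligned)
52..56  d  (4B, 4-aligned)
sizeof = 56, alignof = 8
64 − 56 = 8

8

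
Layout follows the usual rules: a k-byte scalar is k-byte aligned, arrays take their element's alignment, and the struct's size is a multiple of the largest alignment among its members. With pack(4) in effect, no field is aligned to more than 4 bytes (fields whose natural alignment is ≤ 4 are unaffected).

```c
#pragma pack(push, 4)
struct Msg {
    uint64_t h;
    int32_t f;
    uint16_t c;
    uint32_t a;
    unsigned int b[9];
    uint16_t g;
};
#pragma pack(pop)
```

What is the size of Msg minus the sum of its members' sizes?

0..8  h  (8B, 4-aligned)
8..12  f  (4B, 4-aligned)
12..14  c  (2B, 2-aligned)
14..16  -- padding (2B)
16..20  a  (4B, 4-aligned)
20..56  b  (36B, 4-aligned)
56..58  g  (2B, 2-aligned)
58..60  -- tail padding (2B)
sizeof = 60, alignof = 4
data bytes 56, size 60 → padding 4

4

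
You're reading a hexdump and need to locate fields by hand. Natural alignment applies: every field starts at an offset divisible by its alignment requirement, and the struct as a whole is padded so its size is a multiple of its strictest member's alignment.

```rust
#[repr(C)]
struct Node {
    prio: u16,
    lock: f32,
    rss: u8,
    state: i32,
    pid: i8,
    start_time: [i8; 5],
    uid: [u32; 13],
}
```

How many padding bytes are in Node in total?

7

0..2  prio  (2B, 2-aligned)
2..4  -- padding (2B)
4..8  lock  (4B, 4-aligned)
8..9  rss  (1B, 1-aligned)
9..12  -- padding (3B)
12..16  state  (4B, 4-aligned)
16..17  pid  (1B, 1-aligned)
17..22  start_time  (5B, 1-aligned)
22..24  -- padding (2B)
24..76  uid  (52B, 4-aligned)
sizeof = 76, alignof = 4
data bytes 69, size 76 → padding 7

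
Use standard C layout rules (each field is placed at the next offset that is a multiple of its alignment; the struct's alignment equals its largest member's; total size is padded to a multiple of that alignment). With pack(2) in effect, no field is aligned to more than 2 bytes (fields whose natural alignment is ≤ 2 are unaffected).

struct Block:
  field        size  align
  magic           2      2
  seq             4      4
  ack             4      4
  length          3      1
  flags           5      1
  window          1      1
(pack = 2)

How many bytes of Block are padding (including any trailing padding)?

magic at 0 (size 2, align 2) → ends 2
seq at 2 (size 4, align 2) → ends 6
ack at 6 (size 4, align 2) → ends 10
length at 10 (size 3, align 1) → ends 13
flags at 13 (size 5, align 1) → ends 18
window at 18 (size 1, align 1) → ends 19
tail pad 1 to reach multiple of 2
total 20 bytes, alignment 2
data bytes 19, size 20 → padding 1

1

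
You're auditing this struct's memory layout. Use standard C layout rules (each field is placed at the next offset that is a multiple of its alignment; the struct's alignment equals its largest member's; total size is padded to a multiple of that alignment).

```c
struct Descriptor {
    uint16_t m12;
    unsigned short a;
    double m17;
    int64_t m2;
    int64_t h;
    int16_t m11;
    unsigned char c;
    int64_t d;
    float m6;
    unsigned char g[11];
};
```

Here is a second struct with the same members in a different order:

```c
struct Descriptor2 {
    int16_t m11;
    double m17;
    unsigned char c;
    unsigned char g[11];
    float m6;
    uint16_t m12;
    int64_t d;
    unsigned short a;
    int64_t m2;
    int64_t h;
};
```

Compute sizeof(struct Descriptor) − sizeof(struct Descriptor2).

0..2  m12  (2B, 2-aligned)
2..4  a  (2B, 2-aligned)
4..8  -- padding (4B)
8..16  m17  (8B, 8-aligned)
16..24  m2  (8B, 8-aligned)
24..32  h  (8B, 8-aligned)
32..34  m11  (2B, 2-aligned)
34..35  c  (1B, 1-aligned)
35..40  -- padding (5B)
40..48  d  (8B, 8-aligned)
48..52  m6  (4B, 4-aligned)
52..63  g  (11B, 1-aligned)
63..64  -- tail padding (1B)
sizeof = 64, alignof = 8
— Descriptor2 —
0..2  m11  (2B, 2-aligned)
2..8  -- padding (6B)
8..16  m17  (8B, 8-aligned)
16..17  c  (1B, 1-aligned)
17..28  g  (11B, 1-aligned)
28..32  m6  (4B, 4-aligned)
32..34  m12  (2B, 2-aligned)
34..40  -- padding (6B)
40..48  d  (8B, 8-aligned)
48..50  a  (2B, 2-aligned)
50..56  -- padding (6B)
56..64  m2  (8B, 8-aligned)
64..72  h  (8B, 8-aligned)
sizeof = 72, alignof = 8
64 − 72 = -8

-8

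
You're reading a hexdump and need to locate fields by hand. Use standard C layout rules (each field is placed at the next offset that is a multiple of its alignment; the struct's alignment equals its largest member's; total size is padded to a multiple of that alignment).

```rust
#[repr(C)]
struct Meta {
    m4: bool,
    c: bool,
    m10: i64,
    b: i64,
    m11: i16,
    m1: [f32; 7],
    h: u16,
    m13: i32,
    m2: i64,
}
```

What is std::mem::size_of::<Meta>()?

72 bytes

0..1  m4  (1B, 1-aligned)
1..2  c  (1B, 1-aligned)
2..8  -- padding (6B)
8..16  m10  (8B, 8-aligned)
16..24  b  (8B, 8-aligned)
24..26  m11  (2B, 2-aligned)
26..28  -- padding (2B)
28..56  m1  (28B, 4-aligned)
56..58  h  (2B, 2-aligned)
58..60  -- padding (2B)
60..64  m13  (4B, 4-aligned)
64..72  m2  (8B, 8-aligned)
sizeof = 72, alignof = 8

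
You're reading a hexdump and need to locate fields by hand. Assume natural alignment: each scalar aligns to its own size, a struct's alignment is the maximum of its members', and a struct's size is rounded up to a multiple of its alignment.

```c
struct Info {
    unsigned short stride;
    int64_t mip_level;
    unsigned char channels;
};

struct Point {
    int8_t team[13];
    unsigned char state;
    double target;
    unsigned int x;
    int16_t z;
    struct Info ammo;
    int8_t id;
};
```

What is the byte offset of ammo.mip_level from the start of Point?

40

Info: 0..2  stride  (2B, 2-aligned); 2..8  -- padding (6B); 8..16  mip_level  (8B, 8-aligned); 16..17  channels  (1B, 1-aligned); 17..24  -- tail padding (7B); sizeof = 24, alignof = 8
0..13  team  (13B, 1-aligned)
13..14  state  (1B, 1-aligned)
14..16  -- padding (2B)
16..24  target  (8B, 8-aligned)
24..28  x  (4B, 4-aligned)
28..30  z  (2B, 2-aligned)
30..32  -- padding (2B)
32..56  ammo  (24B, 8-aligned)
within Info: mip_level at 8
32 + 8 = 40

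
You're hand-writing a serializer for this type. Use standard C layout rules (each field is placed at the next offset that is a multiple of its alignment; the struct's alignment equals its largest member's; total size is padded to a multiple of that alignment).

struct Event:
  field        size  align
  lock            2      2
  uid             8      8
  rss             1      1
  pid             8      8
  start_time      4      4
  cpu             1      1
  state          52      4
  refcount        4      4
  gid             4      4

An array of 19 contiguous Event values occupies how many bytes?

@0: lock [2B, align 2] → 2
+6 pad (align 8)
@8: uid [8B, align 8] → 16
@16: rss [1B, align 1] → 17
+7 pad (align 8)
@24: pid [8B, align 8] → 32
@32: start_time [4B, align 4] → 36
@36: cpu [1B, align 1] → 37
+3 pad (align 4)
@40: state [52B, align 4] → 92
@92: refcount [4B, align 4] → 96
@96: gid [4B, align 4] → 100
+4 tail pad (align 8)
size 104, align 8
array of 19: 19 × 104 = 1976

1976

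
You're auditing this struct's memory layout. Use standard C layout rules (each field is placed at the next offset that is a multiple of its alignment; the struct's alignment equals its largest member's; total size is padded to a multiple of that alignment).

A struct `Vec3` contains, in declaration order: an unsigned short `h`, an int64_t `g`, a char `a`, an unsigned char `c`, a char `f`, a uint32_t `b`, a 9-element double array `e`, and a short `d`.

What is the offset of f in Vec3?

h at 0 (size 2, align 2) → ends 2
pad 6 to align 8 for g
g at 8 (size 8, align 8) → ends 16
a at 16 (size 1, align 1) → ends 17
c at 17 (size 1, align 1) → ends 18
f at 18 (size 1, align 1) → ends 19

18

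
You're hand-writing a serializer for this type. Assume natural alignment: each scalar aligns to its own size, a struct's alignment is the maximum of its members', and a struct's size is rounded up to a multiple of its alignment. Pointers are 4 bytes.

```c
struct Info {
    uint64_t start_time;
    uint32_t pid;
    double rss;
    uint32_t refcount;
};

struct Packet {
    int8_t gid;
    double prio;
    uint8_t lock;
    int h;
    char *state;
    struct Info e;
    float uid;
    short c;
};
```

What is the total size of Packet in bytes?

Info: @0: start_time [8B, align 8] → 8; @8: pid [4B, align 4] → 12; +4 pad (align 8); @16: rss [8B, align 8] → 24; @24: refcount [4B, align 4] → 28; +4 tail pad (align 8); size 32, align 8
@0: gid [1B, align 1] → 1
+7 pad (align 8)
@8: prio [8B, align 8] → 16
@16: lock [1B, align 1] → 17
+3 pad (align 4)
@20: h [4B, align 4] → 24
@24: state [4B, align 4] → 28
+4 pad (align 8)
@32: e [32B, align 8] → 64
@64: uid [4B, align 4] → 68
@68: c [2B, align 2] → 70
+2 tail pad (align 8)
size 72, align 8

72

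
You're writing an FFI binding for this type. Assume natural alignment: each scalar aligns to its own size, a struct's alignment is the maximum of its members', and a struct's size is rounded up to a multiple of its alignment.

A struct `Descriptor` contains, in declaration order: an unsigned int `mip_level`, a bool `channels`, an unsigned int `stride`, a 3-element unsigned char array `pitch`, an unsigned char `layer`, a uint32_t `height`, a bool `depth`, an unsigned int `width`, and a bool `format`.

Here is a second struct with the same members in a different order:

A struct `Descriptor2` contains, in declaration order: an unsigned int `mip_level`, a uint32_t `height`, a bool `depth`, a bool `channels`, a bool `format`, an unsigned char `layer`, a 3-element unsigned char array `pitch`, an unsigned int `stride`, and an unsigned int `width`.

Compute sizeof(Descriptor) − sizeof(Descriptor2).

0..4  mip_level  (4B, 4-aligned)
4..5  channels  (1B, 1-aligned)
5..8  -- padding (3B)
8..12  stride  (4B, 4-aligned)
12..15  pitch  (3B, 1-aligned)
15..16  layer  (1B, 1-aligned)
16..20  height  (4B, 4-aligned)
20..21  depth  (1B, 1-aligned)
21..24  -- padding (3B)
24..28  width  (4B, 4-aligned)
28..29  format  (1B, 1-aligned)
29..32  -- tail padding (3B)
sizeof = 32, alignof = 4
— Descriptor2 —
0..4  mip_level  (4B, 4-aligned)
4..8  height  (4B, 4-aligned)
8..9  depth  (1B, 1-aligned)
9..10  channels  (1B, 1-aligned)
10..11  format  (1B, 1-aligned)
11..12  layer  (1B, 1-aligned)
12..15  pitch  (3B, 1-aligned)
15..16  -- padding (1B)
16..20  stride  (4B, 4-aligned)
20..24  width  (4B, 4-aligned)
sizeof = 24, alignof = 4
32 − 24 = 8

8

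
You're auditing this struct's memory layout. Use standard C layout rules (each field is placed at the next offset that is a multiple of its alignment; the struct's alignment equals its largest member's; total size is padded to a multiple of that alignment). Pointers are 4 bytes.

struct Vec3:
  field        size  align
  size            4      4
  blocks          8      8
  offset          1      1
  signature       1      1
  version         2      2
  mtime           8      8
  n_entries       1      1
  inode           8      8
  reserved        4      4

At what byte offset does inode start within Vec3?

40

size at 0 (size 4, align 4) → ends 4
pad 4 to align 8 for blocks
blocks at 8 (size 8, align 8) → ends 16
offset at 16 (size 1, align 1) → ends 17
signature at 17 (size 1, align 1) → ends 18
version at 18 (size 2, align 2) → ends 20
pad 4 to align 8 for mtime
mtime at 24 (size 8, align 8) → ends 32
n_entries at 32 (size 1, align 1) → ends 33
pad 7 to align 8 for inode
inode at 40 (size 8, align 8) → ends 48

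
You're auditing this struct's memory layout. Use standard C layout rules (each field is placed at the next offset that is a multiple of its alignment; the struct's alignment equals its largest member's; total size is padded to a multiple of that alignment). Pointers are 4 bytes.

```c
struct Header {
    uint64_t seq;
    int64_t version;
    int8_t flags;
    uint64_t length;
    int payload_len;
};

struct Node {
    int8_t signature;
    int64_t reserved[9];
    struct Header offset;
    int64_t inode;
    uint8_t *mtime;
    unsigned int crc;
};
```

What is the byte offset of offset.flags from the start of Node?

Header: @0: seq [8B, align 8] → 8; @8: version [8B, align 8] → 16; @16: flags [1B, align 1] → 17; +7 pad (align 8); @24: length [8B, align 8] → 32; @32: payload_len [4B, align 4] → 36; +4 tail pad (align 8); size 40, align 8
@0: signature [1B, align 1] → 1
+7 pad (align 8)
@8: reserved [72B, align 8] → 80
@80: offset [40B, align 8] → 120
within Header: flags at 16
80 + 16 = 96

96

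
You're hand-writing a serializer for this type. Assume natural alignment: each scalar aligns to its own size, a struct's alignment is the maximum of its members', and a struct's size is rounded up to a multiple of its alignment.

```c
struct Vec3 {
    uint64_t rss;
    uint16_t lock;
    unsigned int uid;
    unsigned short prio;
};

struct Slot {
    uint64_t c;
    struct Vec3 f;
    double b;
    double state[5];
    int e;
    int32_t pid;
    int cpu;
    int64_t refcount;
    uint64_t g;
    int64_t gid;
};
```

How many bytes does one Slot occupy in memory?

Vec3: rss at 0 (size 8, align 8) → ends 8; lock at 8 (size 2, align 2) → ends 10; pad 2 to align 4 for uid; uid at 12 (size 4, align 4) → ends 16; prio at 16 (size 2, align 2) → ends 18; tail pad 6 to reach multiple of 8; total 24 bytes, alignment 8
c at 0 (size 8, align 8) → ends 8
f at 8 (size 24, align 8) → ends 32
b at 32 (size 8, align 8) → ends 40
state at 40 (size 40, align 8) → ends 80
e at 80 (size 4, align 4) → ends 84
pid at 84 (size 4, align 4) → ends 88
cpu at 88 (size 4, align 4) → ends 92
pad 4 to align 8 for refcount
refcount at 96 (size 8, align 8) → ends 104
g at 104 (size 8, align 8) → ends 112
gid at 112 (size 8, align 8) → ends 120
total 120 bytes, alignment 8

120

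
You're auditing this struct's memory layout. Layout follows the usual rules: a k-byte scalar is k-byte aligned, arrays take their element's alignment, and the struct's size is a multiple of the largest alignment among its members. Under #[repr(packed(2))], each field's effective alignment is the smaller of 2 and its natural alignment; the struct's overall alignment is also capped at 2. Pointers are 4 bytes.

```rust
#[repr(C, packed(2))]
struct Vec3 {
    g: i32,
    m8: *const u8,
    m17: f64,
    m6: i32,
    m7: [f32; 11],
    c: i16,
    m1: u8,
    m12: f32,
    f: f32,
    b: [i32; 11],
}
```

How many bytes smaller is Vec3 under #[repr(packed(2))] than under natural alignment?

0

natural layout:
  g at 0 (size 4, align 4) → ends 4
  m8 at 4 (size 4, align 4) → ends 8
  m17 at 8 (size 8, align 8) → ends 16
  m6 at 16 (size 4, align 4) → ends 20
  m7 at 20 (size 44, align 4) → ends 64
  c at 64 (size 2, align 2) → ends 66
  m1 at 66 (size 1, align 1) → ends 67
  pad 1 to align 4 for m12
  m12 at 68 (size 4, align 4) → ends 72
  f at 72 (size 4, align 4) → ends 76
  b at 76 (size 44, align 4) → ends 120
  total 120 bytes, alignment 8
packed(2) layout:
  g at 0 (size 4, align 2) → ends 4
  m8 at 4 (size 4, align 2) → ends 8
  m17 at 8 (size 8, align 2) → ends 16
  m6 at 16 (size 4, align 2) → ends 20
  m7 at 20 (size 44, align 2) → ends 64
  c at 64 (size 2, align 2) → ends 66
  m1 at 66 (size 1, align 1) → ends 67
  pad 1 to align 2 for m12
  m12 at 68 (size 4, align 2) → ends 72
  f at 72 (size 4, align 2) → ends 76
  b at 76 (size 44, align 2) → ends 120
  total 120 bytes, alignment 2
120 − 120 = 0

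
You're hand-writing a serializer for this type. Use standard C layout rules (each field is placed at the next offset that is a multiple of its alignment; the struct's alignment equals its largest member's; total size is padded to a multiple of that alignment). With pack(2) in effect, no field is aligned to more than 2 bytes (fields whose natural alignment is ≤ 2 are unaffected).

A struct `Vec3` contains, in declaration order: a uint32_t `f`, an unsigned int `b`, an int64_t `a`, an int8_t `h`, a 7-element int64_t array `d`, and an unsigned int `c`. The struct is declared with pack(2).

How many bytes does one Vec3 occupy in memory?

78

f at 0 (size 4, align 2) → ends 4
b at 4 (size 4, align 2) → ends 8
a at 8 (size 8, align 2) → ends 16
h at 16 (size 1, align 1) → ends 17
pad 1 to align 2 for d
d at 18 (size 56, align 2) → ends 74
c at 74 (size 4, align 2) → ends 78
total 78 bytes, alignment 2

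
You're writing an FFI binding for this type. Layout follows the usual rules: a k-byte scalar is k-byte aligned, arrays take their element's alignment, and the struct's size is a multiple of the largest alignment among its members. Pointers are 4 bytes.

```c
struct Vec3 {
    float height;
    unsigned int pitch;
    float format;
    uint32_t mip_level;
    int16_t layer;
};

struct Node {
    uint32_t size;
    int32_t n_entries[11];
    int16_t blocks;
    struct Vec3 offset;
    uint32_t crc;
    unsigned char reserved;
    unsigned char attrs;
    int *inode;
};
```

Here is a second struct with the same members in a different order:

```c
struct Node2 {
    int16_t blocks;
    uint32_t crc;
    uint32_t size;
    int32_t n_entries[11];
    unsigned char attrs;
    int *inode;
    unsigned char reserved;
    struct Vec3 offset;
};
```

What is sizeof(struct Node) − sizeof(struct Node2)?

Vec3: height at 0 (size 4, align 4) → ends 4; pitch at 4 (size 4, align 4) → ends 8; format at 8 (size 4, align 4) → ends 12; mip_level at 12 (size 4, align 4) → ends 16; layer at 16 (size 2, align 2) → ends 18; tail pad 2 to reach multiple of 4; total 20 bytes, alignment 4
size at 0 (size 4, align 4) → ends 4
n_entries at 4 (size 44, align 4) → ends 48
blocks at 48 (size 2, align 2) → ends 50
pad 2 to align 4 for offset
offset at 52 (size 20, align 4) → ends 72
crc at 72 (size 4, align 4) → ends 76
reserved at 76 (size 1, align 1) → ends 77
attrs at 77 (size 1, align 1) → ends 78
pad 2 to align 4 for inode
inode at 80 (size 4, align 4) → ends 84
total 84 bytes, alignment 4
— Node2 —
blocks at 0 (size 2, align 2) → ends 2
pad 2 to align 4 for crc
crc at 4 (size 4, align 4) → ends 8
size at 8 (size 4, align 4) → ends 12
n_entries at 12 (size 44, align 4) → ends 56
attrs at 56 (size 1, align 1) → ends 57
pad 3 to align 4 for inode
inode at 60 (size 4, align 4) → ends 64
reserved at 64 (size 1, align 1) → ends 65
pad 3 to align 4 for offset
offset at 68 (size 20, align 4) → ends 88
total 88 bytes, alignment 4
84 − 88 = -4

-4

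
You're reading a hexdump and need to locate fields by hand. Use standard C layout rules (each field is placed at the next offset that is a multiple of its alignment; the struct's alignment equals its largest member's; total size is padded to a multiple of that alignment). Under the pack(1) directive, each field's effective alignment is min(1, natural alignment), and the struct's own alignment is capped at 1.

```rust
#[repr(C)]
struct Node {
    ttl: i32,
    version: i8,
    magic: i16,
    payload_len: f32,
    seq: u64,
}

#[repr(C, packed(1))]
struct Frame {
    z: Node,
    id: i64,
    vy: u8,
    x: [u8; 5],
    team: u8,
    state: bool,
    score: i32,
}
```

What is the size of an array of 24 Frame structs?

1056

Node: ttl at 0 (size 4, align 4) → ends 4; version at 4 (size 1, align 1) → ends 5; pad 1 to align 2 for magic; magic at 6 (size 2, align 2) → ends 8; payload_len at 8 (size 4, align 4) → ends 12; pad 4 to align 8 for seq; seq at 16 (size 8, align 8) → ends 24; total 24 bytes, alignment 8
z at 0 (size 24, align 1) → ends 24
id at 24 (size 8, align 1) → ends 32
vy at 32 (size 1, align 1) → ends 33
x at 33 (size 5, align 1) → ends 38
team at 38 (size 1, align 1) → ends 39
state at 39 (size 1, align 1) → ends 40
score at 40 (size 4, align 1) → ends 44
total 44 bytes, alignment 1
array of 24: 24 × 44 = 1056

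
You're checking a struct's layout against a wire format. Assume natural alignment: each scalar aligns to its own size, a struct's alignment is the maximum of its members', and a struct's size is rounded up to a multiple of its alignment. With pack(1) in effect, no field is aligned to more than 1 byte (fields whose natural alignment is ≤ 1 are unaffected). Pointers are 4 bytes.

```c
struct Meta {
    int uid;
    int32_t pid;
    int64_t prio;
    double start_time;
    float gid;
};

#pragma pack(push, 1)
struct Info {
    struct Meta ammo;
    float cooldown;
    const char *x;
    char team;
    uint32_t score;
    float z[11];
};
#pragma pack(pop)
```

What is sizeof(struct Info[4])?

Meta: @0: uid [4B, align 4] → 4; @4: pid [4B, align 4] → 8; @8: prio [8B, align 8] → 16; @16: start_time [8B, align 8] → 24; @24: gid [4B, align 4] → 28; +4 tail pad (align 8); size 32, align 8
@0: ammo [32B, align 1] → 32
@32: cooldown [4B, align 1] → 36
@36: x [4B, align 1] → 40
@40: team [1B, align 1] → 41
@41: score [4B, align 1] → 45
@45: z [44B, align 1] → 89
size 89, align 1
array of 4: 4 × 89 = 356

356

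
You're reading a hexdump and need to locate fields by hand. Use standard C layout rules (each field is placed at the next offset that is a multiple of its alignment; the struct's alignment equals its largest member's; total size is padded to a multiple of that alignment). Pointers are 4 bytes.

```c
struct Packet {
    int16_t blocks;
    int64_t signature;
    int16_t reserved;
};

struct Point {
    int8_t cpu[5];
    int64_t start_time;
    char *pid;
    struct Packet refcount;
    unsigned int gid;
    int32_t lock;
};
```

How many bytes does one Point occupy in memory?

Packet: blocks at 0 (size 2, align 2) → ends 2; pad 6 to align 8 for signature; signature at 8 (size 8, align 8) → ends 16; reserved at 16 (size 2, align 2) → ends 18; tail pad 6 to reach multiple of 8; total 24 bytes, alignment 8
cpu at 0 (size 5, align 1) → ends 5
pad 3 to align 8 for start_time
start_time at 8 (size 8, align 8) → ends 16
pid at 16 (size 4, align 4) → ends 20
pad 4 to align 8 for refcount
refcount at 24 (size 24, align 8) → ends 48
gid at 48 (size 4, align 4) → ends 52
lock at 52 (size 4, align 4) → ends 56
total 56 bytes, alignment 8

56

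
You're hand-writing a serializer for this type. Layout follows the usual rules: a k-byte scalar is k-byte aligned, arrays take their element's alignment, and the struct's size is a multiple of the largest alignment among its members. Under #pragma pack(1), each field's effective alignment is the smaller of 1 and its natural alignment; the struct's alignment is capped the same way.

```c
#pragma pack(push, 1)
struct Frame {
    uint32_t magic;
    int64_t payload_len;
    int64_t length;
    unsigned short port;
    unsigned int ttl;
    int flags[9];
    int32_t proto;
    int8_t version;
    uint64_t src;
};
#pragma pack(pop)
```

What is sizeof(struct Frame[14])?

1050

magic at 0 (size 4, align 1) → ends 4
payload_len at 4 (size 8, align 1) → ends 12
length at 12 (size 8, align 1) → ends 20
port at 20 (size 2, align 1) → ends 22
ttl at 22 (size 4, align 1) → ends 26
flags at 26 (size 36, align 1) → ends 62
proto at 62 (size 4, align 1) → ends 66
version at 66 (size 1, align 1) → ends 67
src at 67 (size 8, align 1) → ends 75
total 75 bytes, alignment 1
array of 14: 14 × 75 = 1050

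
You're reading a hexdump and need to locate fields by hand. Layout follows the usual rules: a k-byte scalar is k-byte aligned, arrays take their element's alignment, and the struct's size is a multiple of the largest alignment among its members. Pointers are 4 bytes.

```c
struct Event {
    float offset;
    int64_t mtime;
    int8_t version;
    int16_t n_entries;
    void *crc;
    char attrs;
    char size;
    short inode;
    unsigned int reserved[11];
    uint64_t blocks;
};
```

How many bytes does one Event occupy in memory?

80

@0: offset [4B, align 4] → 4
+4 pad (align 8)
@8: mtime [8B, align 8] → 16
@16: version [1B, align 1] → 17
+1 pad (align 2)
@18: n_entries [2B, align 2] → 20
@20: crc [4B, align 4] → 24
@24: attrs [1B, align 1] → 25
@25: size [1B, align 1] → 26
@26: inode [2B, align 2] → 28
@28: reserved [44B, align 4] → 72
@72: blocks [8B, align 8] → 80
size 80, align 8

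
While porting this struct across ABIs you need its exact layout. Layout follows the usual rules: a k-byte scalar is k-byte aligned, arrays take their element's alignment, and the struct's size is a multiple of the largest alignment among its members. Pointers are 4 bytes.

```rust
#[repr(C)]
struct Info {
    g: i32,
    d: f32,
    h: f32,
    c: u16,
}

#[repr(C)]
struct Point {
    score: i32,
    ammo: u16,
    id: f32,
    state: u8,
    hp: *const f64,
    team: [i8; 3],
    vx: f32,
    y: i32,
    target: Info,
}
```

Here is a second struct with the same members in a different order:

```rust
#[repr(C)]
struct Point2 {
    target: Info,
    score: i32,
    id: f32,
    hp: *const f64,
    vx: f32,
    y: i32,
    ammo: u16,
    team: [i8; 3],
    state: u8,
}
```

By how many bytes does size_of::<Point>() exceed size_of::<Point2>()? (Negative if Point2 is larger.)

Info: g at 0 (size 4, align 4) → ends 4; d at 4 (size 4, align 4) → ends 8; h at 8 (size 4, align 4) → ends 12; c at 12 (size 2, align 2) → ends 14; tail pad 2 to reach multiple of 4; total 16 bytes, alignment 4
score at 0 (size 4, align 4) → ends 4
ammo at 4 (size 2, align 2) → ends 6
pad 2 to align 4 for id
id at 8 (size 4, align 4) → ends 12
state at 12 (size 1, align 1) → ends 13
pad 3 to align 4 for hp
hp at 16 (size 4, align 4) → ends 20
team at 20 (size 3, align 1) → ends 23
pad 1 to align 4 for vx
vx at 24 (size 4, align 4) → ends 28
y at 28 (size 4, align 4) → ends 32
target at 32 (size 16, align 4) → ends 48
total 48 bytes, alignment 4
— Point2 —
target at 0 (size 16, align 4) → ends 16
score at 16 (size 4, align 4) → ends 20
id at 20 (size 4, align 4) → ends 24
hp at 24 (size 4, align 4) → ends 28
vx at 28 (size 4, align 4) → ends 32
y at 32 (size 4, align 4) → ends 36
ammo at 36 (size 2, align 2) → ends 38
team at 38 (size 3, align 1) → ends 41
state at 41 (size 1, align 1) → ends 42
tail pad 2 to reach multiple of 4
total 44 bytes, alignment 4
48 − 44 = 4

4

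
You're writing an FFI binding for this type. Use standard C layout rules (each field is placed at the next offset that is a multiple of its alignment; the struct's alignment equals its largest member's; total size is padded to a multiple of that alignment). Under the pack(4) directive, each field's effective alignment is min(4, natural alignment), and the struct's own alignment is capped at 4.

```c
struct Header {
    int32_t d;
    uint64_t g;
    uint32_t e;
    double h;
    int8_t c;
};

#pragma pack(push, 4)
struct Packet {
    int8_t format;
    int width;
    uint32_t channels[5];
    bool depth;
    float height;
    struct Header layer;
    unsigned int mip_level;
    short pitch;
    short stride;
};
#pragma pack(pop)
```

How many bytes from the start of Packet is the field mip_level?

76

Header: d at 0 (size 4, align 4) → ends 4; pad 4 to align 8 for g; g at 8 (size 8, align 8) → ends 16; e at 16 (size 4, align 4) → ends 20; pad 4 to align 8 for h; h at 24 (size 8, align 8) → ends 32; c at 32 (size 1, align 1) → ends 33; tail pad 7 to reach multiple of 8; total 40 bytes, alignment 8
format at 0 (size 1, align 1) → ends 1
pad 3 to align 4 for width
width at 4 (size 4, align 4) → ends 8
channels at 8 (size 20, align 4) → ends 28
depth at 28 (size 1, align 1) → ends 29
pad 3 to align 4 for height
height at 32 (size 4, align 4) → ends 36
layer at 36 (size 40, align 4) → ends 76
mip_level at 76 (size 4, align 4) → ends 80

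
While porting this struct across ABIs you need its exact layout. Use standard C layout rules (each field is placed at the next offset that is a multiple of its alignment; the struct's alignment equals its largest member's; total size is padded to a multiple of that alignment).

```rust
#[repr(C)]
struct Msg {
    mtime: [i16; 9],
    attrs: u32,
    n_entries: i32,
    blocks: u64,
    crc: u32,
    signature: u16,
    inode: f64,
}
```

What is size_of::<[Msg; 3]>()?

@0: mtime [18B, align 2] → 18
+2 pad (align 4)
@20: attrs [4B, align 4] → 24
@24: n_entries [4B, align 4] → 28
+4 pad (align 8)
@32: blocks [8B, align 8] → 40
@40: crc [4B, align 4] → 44
@44: signature [2B, align 2] → 46
+2 pad (align 8)
@48: inode [8B, align 8] → 56
size 56, align 8
array of 3: 3 × 56 = 168

168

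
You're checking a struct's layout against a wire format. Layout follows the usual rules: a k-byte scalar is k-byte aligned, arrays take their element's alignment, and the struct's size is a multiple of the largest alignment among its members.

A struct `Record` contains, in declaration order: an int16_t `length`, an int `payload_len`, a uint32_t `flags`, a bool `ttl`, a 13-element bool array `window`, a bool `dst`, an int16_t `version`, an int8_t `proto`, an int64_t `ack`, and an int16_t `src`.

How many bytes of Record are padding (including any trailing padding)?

10

length at 0 (size 2, align 2) → ends 2
pad 2 to align 4 for payload_len
payload_len at 4 (size 4, align 4) → ends 8
flags at 8 (size 4, align 4) → ends 12
ttl at 12 (size 1, align 1) → ends 13
window at 13 (size 13, align 1) → ends 26
dst at 26 (size 1, align 1) → ends 27
pad 1 to align 2 for version
version at 28 (size 2, align 2) → ends 30
proto at 30 (size 1, align 1) → ends 31
pad 1 to align 8 for ack
ack at 32 (size 8, align 8) → ends 40
src at 40 (size 2, align 2) → ends 42
tail pad 6 to reach multiple of 8
total 48 bytes, alignment 8
data bytes 38, size 48 → padding 10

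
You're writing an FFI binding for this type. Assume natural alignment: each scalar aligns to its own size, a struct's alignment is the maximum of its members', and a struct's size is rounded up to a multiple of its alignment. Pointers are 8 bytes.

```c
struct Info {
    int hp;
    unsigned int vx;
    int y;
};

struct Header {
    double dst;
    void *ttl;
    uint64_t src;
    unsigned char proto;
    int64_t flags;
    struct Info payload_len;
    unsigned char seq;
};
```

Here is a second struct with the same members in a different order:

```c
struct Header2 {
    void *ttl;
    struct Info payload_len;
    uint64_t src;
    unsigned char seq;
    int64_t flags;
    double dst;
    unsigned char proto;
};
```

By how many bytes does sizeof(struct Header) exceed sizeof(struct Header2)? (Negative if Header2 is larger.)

Info: 0..4  hp  (4B, 4-aligned); 4..8  vx  (4B, 4-aligned); 8..12  y  (4B, 4-aligned); sizeof = 12, alignof = 4
0..8  dst  (8B, 8-aligned)
8..16  ttl  (8B, 8-aligned)
16..24  src  (8B, 8-aligned)
24..25  proto  (1B, 1-aligned)
25..32  -- padding (7B)
32..40  flags  (8B, 8-aligned)
40..52  payload_len  (12B, 4-aligned)
52..53  seq  (1B, 1-aligned)
53..56  -- tail padding (3B)
sizeof = 56, alignof = 8
— Header2 —
0..8  ttl  (8B, 8-aligned)
8..20  payload_len  (12B, 4-aligned)
20..24  -- padding (4B)
24..32  src  (8B, 8-aligned)
32..33  seq  (1B, 1-aligned)
33..40  -- padding (7B)
40..48  flags  (8B, 8-aligned)
48..56  dst  (8B, 8-aligned)
56..57  proto  (1B, 1-aligned)
57..64  -- tail padding (7B)
sizeof = 64, alignof = 8
56 − 64 = -8

-8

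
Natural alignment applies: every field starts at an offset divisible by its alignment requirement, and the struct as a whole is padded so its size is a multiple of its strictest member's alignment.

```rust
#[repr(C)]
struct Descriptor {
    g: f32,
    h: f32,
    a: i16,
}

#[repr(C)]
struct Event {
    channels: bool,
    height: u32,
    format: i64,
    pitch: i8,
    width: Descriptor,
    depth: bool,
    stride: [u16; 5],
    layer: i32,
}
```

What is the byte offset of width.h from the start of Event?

24

Descriptor: @0: g [4B, align 4] → 4; @4: h [4B, align 4] → 8; @8: a [2B, align 2] → 10; +2 tail pad (align 4); size 12, align 4
@0: channels [1B, align 1] → 1
+3 pad (align 4)
@4: height [4B, align 4] → 8
@8: format [8B, align 8] → 16
@16: pitch [1B, align 1] → 17
+3 pad (align 4)
@20: width [12B, align 4] → 32
within Descriptor: h at 4
20 + 4 = 24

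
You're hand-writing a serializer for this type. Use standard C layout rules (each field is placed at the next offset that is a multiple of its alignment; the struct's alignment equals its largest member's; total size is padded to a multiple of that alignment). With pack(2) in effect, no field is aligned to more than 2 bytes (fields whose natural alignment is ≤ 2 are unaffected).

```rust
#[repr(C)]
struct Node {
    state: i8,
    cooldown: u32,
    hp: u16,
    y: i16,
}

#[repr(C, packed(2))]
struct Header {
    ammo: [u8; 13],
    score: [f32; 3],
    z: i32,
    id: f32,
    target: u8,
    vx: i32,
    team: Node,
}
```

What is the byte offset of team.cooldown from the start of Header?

Node: @0: state [1B, align 1] → 1; +3 pad (align 4); @4: cooldown [4B, align 4] → 8; @8: hp [2B, align 2] → 10; @10: y [2B, align 2] → 12; size 12, align 4
@0: ammo [13B, align 1] → 13
+1 pad (align 2)
@14: score [12B, align 2] → 26
@26: z [4B, align 2] → 30
@30: id [4B, align 2] → 34
@34: target [1B, align 1] → 35
+1 pad (align 2)
@36: vx [4B, align 2] → 40
@40: team [12B, align 2] → 52
within Node: cooldown at 4
40 + 4 = 44

44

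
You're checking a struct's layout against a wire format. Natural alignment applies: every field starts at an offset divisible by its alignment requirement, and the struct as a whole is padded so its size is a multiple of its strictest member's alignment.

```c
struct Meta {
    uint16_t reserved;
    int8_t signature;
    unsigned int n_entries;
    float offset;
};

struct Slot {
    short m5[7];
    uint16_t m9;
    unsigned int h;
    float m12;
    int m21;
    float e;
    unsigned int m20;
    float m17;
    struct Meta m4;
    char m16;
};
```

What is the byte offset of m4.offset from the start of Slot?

48

Meta: 0..2  reserved  (2B, 2-aligned); 2..3  signature  (1B, 1-aligned); 3..4  -- padding (1B); 4..8  n_entries  (4B, 4-aligned); 8..12  offset  (4B, 4-aligned); sizeof = 12, alignof = 4
0..14  m5  (14B, 2-aligned)
14..16  m9  (2B, 2-aligned)
16..20  h  (4B, 4-aligned)
20..24  m12  (4B, 4-aligned)
24..28  m21  (4B, 4-aligned)
28..32  e  (4B, 4-aligned)
32..36  m20  (4B, 4-aligned)
36..40  m17  (4B, 4-aligned)
40..52  m4  (12B, 4-aligned)
within Meta: offset at 8
40 + 8 = 48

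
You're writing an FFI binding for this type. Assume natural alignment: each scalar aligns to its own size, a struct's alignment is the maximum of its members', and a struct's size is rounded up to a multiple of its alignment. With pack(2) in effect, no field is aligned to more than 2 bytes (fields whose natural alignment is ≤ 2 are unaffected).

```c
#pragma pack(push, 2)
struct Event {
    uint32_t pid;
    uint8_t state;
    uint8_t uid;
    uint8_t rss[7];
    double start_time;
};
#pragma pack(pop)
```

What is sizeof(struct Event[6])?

132

pid at 0 (size 4, align 2) → ends 4
state at 4 (size 1, align 1) → ends 5
uid at 5 (size 1, align 1) → ends 6
rss at 6 (size 7, align 1) → ends 13
pad 1 to align 2 for start_time
start_time at 14 (size 8, align 2) → ends 22
total 22 bytes, alignment 2
array of 6: 6 × 22 = 132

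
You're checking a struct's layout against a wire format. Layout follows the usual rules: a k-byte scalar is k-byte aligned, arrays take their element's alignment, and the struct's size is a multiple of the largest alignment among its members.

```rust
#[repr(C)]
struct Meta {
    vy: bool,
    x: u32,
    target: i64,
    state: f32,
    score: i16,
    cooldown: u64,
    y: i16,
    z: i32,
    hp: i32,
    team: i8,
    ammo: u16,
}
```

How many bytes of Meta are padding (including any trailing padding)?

8

@0: vy [1B, align 1] → 1
+3 pad (align 4)
@4: x [4B, align 4] → 8
@8: target [8B, align 8] → 16
@16: state [4B, align 4] → 20
@20: score [2B, align 2] → 22
+2 pad (align 8)
@24: cooldown [8B, align 8] → 32
@32: y [2B, align 2] → 34
+2 pad (align 4)
@36: z [4B, align 4] → 40
@40: hp [4B, align 4] → 44
@44: team [1B, align 1] → 45
+1 pad (align 2)
@46: ammo [2B, align 2] → 48
size 48, align 8
data bytes 40, size 48 → padding 8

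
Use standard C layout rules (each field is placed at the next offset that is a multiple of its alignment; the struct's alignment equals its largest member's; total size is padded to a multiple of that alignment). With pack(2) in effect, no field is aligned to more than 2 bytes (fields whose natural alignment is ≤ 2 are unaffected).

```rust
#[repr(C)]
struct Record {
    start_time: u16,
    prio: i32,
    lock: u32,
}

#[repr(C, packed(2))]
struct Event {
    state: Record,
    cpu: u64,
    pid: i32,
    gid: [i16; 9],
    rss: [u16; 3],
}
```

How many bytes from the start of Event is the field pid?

20

Record: start_time at 0 (size 2, align 2) → ends 2; pad 2 to align 4 for prio; prio at 4 (size 4, align 4) → ends 8; lock at 8 (size 4, align 4) → ends 12; total 12 bytes, alignment 4
state at 0 (size 12, align 2) → ends 12
cpu at 12 (size 8, align 2) → ends 20
pid at 20 (size 4, align 2) → ends 24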